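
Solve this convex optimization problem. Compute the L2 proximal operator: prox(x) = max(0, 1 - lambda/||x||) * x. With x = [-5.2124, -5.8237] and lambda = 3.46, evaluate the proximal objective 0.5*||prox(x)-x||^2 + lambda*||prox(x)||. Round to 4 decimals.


Step 1: Compute ||x||.
||x|| = 7.8157
Step 2: Compute scaling factor.
scale = max(0, 1 - 3.46/7.8157) = 0.5573
Step 3: prox(x) = [-2.9049, -3.2455]
||prox(x)|| = 4.3557
Step 4: Proximal objective.
0.5*||prox-x||^2 = 5.9858
lambda*||prox|| = 15.0707
Total = 21.0564


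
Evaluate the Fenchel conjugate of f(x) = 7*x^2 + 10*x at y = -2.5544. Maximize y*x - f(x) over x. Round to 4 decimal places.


f*(y) = sup_x {y*x - a*x^2 - b*x} = sup_x {(y-b)*x - a*x^2}
FOC: (y - b) - 2a*x = 0 => x* = (y - b)/(2a)
x* = (-2.5544 - 10)/(2*7) = -0.8967
f*(-2.5544) = (y-b)^2/(4a) = (-2.5544 - 10)^2/(4*7)
= 157.613/28 = 5.629


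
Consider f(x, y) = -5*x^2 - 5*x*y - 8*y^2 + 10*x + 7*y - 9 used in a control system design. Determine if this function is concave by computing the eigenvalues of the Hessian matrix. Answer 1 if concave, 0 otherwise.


The Hessian of f(x,y) = -5*x^2 - 5*x*y - 8*y^2 + 10*x + 7*y - 9 is:
H = [[-10, -5], [-5, -16]]
Trace = -10 - 16 = -26
Determinant = -10*-16 - (-5)^2 = 135
Discriminant = (-26)^2 - 4*135 = 136.0
Eigenvalues: lambda_1 = -18.831, lambda_2 = -7.169
The function is concave.

1


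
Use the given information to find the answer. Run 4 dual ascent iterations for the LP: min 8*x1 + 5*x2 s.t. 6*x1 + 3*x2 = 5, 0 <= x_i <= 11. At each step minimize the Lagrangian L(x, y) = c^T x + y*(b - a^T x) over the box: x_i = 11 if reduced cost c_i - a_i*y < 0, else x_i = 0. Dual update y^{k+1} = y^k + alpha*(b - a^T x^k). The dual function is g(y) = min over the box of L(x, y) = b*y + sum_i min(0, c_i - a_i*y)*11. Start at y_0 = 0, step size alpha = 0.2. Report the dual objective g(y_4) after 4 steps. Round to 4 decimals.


Dual ascent for LP: min 8*x1 + 5*x2, 6*x1 + 3*x2 = 5, 0 <= x_i <= 11
Step 1: y^k = 0.0, reduced costs: (8.0, 5.0)
  x^k = (0.0, 0.0), subgradient = b - a^T x = 5.0
  y^{k+1} = 0.0 + 0.2*5.0 = 1.0
Step 2: y^k = 1.0, reduced costs: (2.0, 2.0)
  x^k = (0.0, 0.0), subgradient = b - a^T x = 5.0
  y^{k+1} = 1.0 + 0.2*5.0 = 2.0
Step 3: y^k = 2.0, reduced costs: (-4.0, -1.0)
  x^k = (11.0, 11.0), subgradient = b - a^T x = -94.0
  y^{k+1} = 2.0 + 0.2*-94.0 = -16.8
Step 4: y^k = -16.8, reduced costs: (108.8, 55.4)
  x^k = (0.0, 0.0), subgradient = b - a^T x = 5.0
  y^{k+1} = -16.8 + 0.2*5.0 = -15.8
Dual objective at y_4 = -15.8: reduced costs (102.8, 52.4), box minimizer x = (0.0, 0.0)
g(y_4) = b*y + (c1 - a1*y)*x1 + (c2 - a2*y)*x2 = 5*(-15.8) + 102.8*0.0 + 52.4*0.0 = -79.0 + 0.0 + 0.0 = -79.0


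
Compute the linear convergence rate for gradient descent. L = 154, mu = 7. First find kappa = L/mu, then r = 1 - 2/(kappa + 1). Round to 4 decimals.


Step 1: Compute the condition number.
kappa = L/mu = 154/7 = 22.0
Step 2: Compute the convergence rate.
r = 1 - 2/(kappa + 1) = 1 - 2*mu/(L + mu) = (L - mu)/(L + mu) = 147/161 = 0.913


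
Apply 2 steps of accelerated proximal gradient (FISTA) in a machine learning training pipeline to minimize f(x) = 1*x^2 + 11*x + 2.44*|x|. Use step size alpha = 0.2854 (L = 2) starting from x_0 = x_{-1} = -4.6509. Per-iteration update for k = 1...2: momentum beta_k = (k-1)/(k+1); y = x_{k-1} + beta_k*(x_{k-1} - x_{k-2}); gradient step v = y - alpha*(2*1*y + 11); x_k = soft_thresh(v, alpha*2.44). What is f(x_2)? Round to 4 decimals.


FISTA on f(x) = 1*x^2 + 11*x + 2.44*|x|
L = 2, alpha = 0.2854
Iteration 1: beta = 0.0, y = -4.6509 + 0.0*(-4.6509 + 4.6509) = -4.6509
  grad(y) = 1.6982, v = y - alpha*grad = -5.1356
  prox(v) = soft_thresh(-5.1356, 0.6964) = -4.4392
Iteration 2: beta = 0.3333, y = -4.4392 + 0.3333*(-4.4392 + 4.6509) = -4.3686
  grad(y) = 2.2628, v = y - alpha*grad = -5.0144
  prox(v) = soft_thresh(-5.0144, 0.6964) = -4.318
f(x_2) = 1*(-4.318)^2 + 11*(-4.318) + 2.44*|-4.318| = -18.317


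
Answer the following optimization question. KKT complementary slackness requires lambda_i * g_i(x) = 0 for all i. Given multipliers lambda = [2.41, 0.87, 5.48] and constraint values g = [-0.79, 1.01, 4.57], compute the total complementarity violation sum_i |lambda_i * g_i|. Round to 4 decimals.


KKT complementary slackness check:
lambda_1 * g_1 = 2.41 * -0.79 = -1.9039
lambda_2 * g_2 = 0.87 * 1.01 = 0.8787
lambda_3 * g_3 = 5.48 * 4.57 = 25.0436
Total violation = 1.9039 + 0.8787 + 25.0436 = 27.8262


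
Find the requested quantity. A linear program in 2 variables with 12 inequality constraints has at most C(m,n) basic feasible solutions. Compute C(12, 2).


Each vertex corresponds to some choice of n active constraints out of m, so the number of vertices is at most C(m, n) = m! / (n!(m-n)!).
m = 12, n = 2
Numerator: 12 * 11
Denominator: 2! = 2
C(12, 2) = 66


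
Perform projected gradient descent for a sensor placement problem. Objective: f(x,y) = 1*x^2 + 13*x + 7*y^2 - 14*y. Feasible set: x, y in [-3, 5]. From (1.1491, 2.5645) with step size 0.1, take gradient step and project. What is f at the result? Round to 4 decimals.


Step 1: Compute gradient at (1.1491, 2.5645).
grad_x = 2*1*1.1491 + 13 = 15.2982
grad_y = 2*7*2.5645 - 14 = 21.903
Step 2: Gradient step.
x_raw = 1.1491 - 0.1*15.2982 = -0.3807
y_raw = 2.5645 - 0.1*21.903 = 0.3742
Step 3: Project onto [-3, 5].
x_proj = clip(-0.3807) = -0.3807
y_proj = clip(0.3742) = 0.3742
Step 4: Evaluate f.
f(-0.3807, 0.3742) = -9.063


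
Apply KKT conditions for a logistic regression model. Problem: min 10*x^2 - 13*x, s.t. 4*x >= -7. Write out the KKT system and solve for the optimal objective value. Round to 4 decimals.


Step 1: Try lambda = 0 (constraint inactive).
Stationarity: 2*10*x - 13 = 0
x* = 13/(2*10) = 0.65
Check constraint: 4*0.65 = 2.6 >= -7 -- satisfied.
Step 2: Compute optimal value.
f(x*) = 10*0.65^2 - 13*0.65 = -4.225


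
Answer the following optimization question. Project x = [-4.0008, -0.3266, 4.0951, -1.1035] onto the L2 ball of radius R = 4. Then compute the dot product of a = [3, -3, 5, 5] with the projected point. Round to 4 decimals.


Step 1: Compute ||x|| (intermediates to 6 decimals).
||x|| = sqrt((-4.0008)^2 + (-0.3266)^2 + 4.0951^2 + (-1.1035)^2) = 5.839574
Step 2: Project.
Since ||x|| > R, scale = R/||x|| = 4/5.839574 = 0.684981, proj(x) = scale * x
proj(x) = [-2.740472, -0.223715, 2.805066, -0.755877]
Step 3: Dot product.
a^T * proj(x) = 3*(-2.740472) - 3*(-0.223715) + 5*2.805066 + 5*(-0.755877) = 2.6957


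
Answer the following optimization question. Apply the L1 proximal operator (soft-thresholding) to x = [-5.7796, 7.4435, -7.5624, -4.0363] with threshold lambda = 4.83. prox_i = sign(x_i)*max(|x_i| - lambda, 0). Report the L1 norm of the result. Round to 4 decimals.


Soft-thresholding with lambda = 4.83:
prox(-5.7796) = sign(-5.7796)*max(|-5.7796| - 4.83, 0) = -0.9496
prox(7.4435) = sign(7.4435)*max(|7.4435| - 4.83, 0) = 2.6135
prox(-7.5624) = sign(-7.5624)*max(|-7.5624| - 4.83, 0) = -2.7324
prox(-4.0363) = sign(-4.0363)*max(|-4.0363| - 4.83, 0) = 0.0
prox(x) = [-0.9496, 2.6135, -2.7324, 0.0]
||prox(x)||_1 = 0.9496 + 2.6135 + 2.7324 + 0.0 = 6.2955


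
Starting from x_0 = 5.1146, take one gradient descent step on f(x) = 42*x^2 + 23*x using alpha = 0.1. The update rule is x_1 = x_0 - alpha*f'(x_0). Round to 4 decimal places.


We compute the gradient at x_0 and apply the update.
f'(x) = 84*x + 23
f'(5.1146) = 84*5.1146 + 23 = 452.6264
x_1 = 5.1146 - 0.1*452.6264 = -40.148


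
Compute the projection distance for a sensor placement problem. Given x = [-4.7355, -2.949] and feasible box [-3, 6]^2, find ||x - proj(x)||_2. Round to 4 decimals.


Project each component onto [-3, 6].
clip(-4.7355) = -3.0, clip(-2.949) = -2.949
Projection = [-3.0, -2.949]
Squared diffs: [3.012, 0.0]
Distance = sqrt(3.012) = 1.7355


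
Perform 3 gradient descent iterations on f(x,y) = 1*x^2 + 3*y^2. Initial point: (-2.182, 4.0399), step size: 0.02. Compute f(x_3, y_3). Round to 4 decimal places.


Gradient descent on f(x,y) = 1*x^2 + 3*y^2.
Starting point: (-2.182, 4.0399), alpha = 0.02
Step 1: grad_x = 2*1*-2.182 = -4.364, grad_y = 2*3*4.0399 = 24.2394
  x_1 = -2.182 - 0.02*-4.364 = -2.0947
  y_1 = 4.0399 - 0.02*24.2394 = 3.5551
Step 2: grad_x = 2*1*-2.0947 = -4.1894, grad_y = 2*3*3.5551 = 21.3307
  x_2 = -2.0947 - 0.02*-4.1894 = -2.0109
  y_2 = 3.5551 - 0.02*21.3307 = 3.1285
Step 3: grad_x = 2*1*-2.0109 = -4.0219, grad_y = 2*3*3.1285 = 18.771
  x_3 = -2.0109 - 0.02*-4.0219 = -1.9305
  y_3 = 3.1285 - 0.02*18.771 = 2.7531
f(-1.9305, 2.7531) = 1*(-1.9305)^2 + 3*2.7531^2 = 26.4651


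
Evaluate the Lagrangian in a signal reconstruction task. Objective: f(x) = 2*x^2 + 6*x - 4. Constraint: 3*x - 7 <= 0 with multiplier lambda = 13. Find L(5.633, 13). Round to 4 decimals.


Step 1: Evaluate f(x).
f(5.633) = 2*5.633^2 + 6*5.633 - 4 = 93.2594
Step 2: Evaluate g(x).
g(5.633) = 3*5.633 - 7 = 9.899
Step 3: Compute Lagrangian.
L = 93.2594 + 13*9.899 = 221.9464


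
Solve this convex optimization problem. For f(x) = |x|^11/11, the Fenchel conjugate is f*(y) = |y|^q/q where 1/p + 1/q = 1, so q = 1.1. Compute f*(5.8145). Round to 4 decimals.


The conjugate exponent q satisfies 1/p + 1/q = 1.
p = 11, so q = 11/(11 - 1) = 1.1
|y|^q = 5.8145^1.1 = 6.9337
f*(5.8145) = 6.9337 / 1.1 = 6.3033


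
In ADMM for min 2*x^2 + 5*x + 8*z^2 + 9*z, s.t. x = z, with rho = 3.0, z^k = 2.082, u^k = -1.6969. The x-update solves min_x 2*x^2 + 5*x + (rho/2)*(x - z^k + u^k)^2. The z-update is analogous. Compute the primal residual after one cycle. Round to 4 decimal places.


ADMM iteration with rho = 3.0, z^k = 2.082, u^k = -1.6969
Step 1: x-update.
Minimize 2*x^2 + 5*x + (3.0/2)*(x - 2.082 - 1.6969)^2
FOC: (2*2 + 3.0)*x = -5 + 3.0*(2.082 + 1.6969)
x^{k+1} = 0.9052
Step 2: z-update.
Minimize 8*z^2 + 9*z + (3.0/2)*(0.9052 - z - 1.6969)^2
FOC: (2*8 + 3.0)*z = -9 + 3.0*(0.9052 - 1.6969)
z^{k+1} = -0.5987
Step 3: u-update.
u^{k+1} = -1.6969 + 0.9052 + 0.5987 = -0.193
Step 4: Primal residual = |0.9052 + 0.5987| = 1.5039


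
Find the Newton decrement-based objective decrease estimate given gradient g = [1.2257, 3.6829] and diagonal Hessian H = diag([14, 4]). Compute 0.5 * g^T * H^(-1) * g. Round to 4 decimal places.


Step 1: H is diagonal, so H^(-1) * g = [0.0876, 0.9207].
Step 2: g^T H^(-1) g = sum_i g_i^2 / H_ii
  = (1.2257)^2/14 + (3.6829)^2/4
  = 0.1073 + 3.3909 = 3.4982
Step 3: Objective decrease = 0.5 * g^T H^(-1) g = 1.7491


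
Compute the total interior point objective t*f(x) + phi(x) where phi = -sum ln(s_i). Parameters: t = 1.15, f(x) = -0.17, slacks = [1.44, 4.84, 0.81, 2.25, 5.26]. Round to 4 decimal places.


Step 1: Compute log-barrier.
ln values: [0.3646, 1.5769, -0.2107, 0.8109, 1.6601]
phi = -(0.3646 + 1.5769 - 0.2107 + 0.8109 + 1.6601) = -4.2019
Step 2: Compute augmented objective.
t*f(x) = 1.15*-0.17 = -0.1955
Total = -0.1955 - 4.2019 = -4.3974


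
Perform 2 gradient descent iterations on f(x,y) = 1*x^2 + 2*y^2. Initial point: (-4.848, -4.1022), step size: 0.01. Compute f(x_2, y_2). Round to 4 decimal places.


Gradient descent on f(x,y) = 1*x^2 + 2*y^2.
Starting point: (-4.848, -4.1022), alpha = 0.01
Step 1: grad_x = 2*1*-4.848 = -9.696, grad_y = 2*2*-4.1022 = -16.4088
  x_1 = -4.848 - 0.01*-9.696 = -4.751
  y_1 = -4.1022 - 0.01*-16.4088 = -3.9381
Step 2: grad_x = 2*1*-4.751 = -9.5021, grad_y = 2*2*-3.9381 = -15.7524
  x_2 = -4.751 - 0.01*-9.5021 = -4.656
  y_2 = -3.9381 - 0.01*-15.7524 = -3.7806
f(-4.656, -3.7806) = 1*(-4.656)^2 + 2*(-3.7806)^2 = 50.2642


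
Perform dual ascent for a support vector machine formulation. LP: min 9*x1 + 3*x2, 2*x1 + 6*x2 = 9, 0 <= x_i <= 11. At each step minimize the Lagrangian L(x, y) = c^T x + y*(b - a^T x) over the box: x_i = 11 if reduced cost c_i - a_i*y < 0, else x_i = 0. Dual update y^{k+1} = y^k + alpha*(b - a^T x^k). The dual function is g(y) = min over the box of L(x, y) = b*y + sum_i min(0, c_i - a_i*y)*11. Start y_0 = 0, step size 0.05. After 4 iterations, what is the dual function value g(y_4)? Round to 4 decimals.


Dual ascent for LP: min 9*x1 + 3*x2, 2*x1 + 6*x2 = 9, 0 <= x_i <= 11
Step 1: y^k = 0.0, reduced costs: (9.0, 3.0)
  x^k = (0.0, 0.0), subgradient = b - a^T x = 9.0
  y^{k+1} = 0.0 + 0.05*9.0 = 0.45
Step 2: y^k = 0.45, reduced costs: (8.1, 0.3)
  x^k = (0.0, 0.0), subgradient = b - a^T x = 9.0
  y^{k+1} = 0.45 + 0.05*9.0 = 0.9
Step 3: y^k = 0.9, reduced costs: (7.2, -2.4)
  x^k = (0.0, 11.0), subgradient = b - a^T x = -57.0
  y^{k+1} = 0.9 + 0.05*-57.0 = -1.95
Step 4: y^k = -1.95, reduced costs: (12.9, 14.7)
  x^k = (0.0, 0.0), subgradient = b - a^T x = 9.0
  y^{k+1} = -1.95 + 0.05*9.0 = -1.5
Dual objective at y_4 = -1.5: reduced costs (12.0, 12.0), box minimizer x = (0.0, 0.0)
g(y_4) = b*y + (c1 - a1*y)*x1 + (c2 - a2*y)*x2 = 9*(-1.5) + 12.0*0.0 + 12.0*0.0 = -13.5 + 0.0 + 0.0 = -13.5


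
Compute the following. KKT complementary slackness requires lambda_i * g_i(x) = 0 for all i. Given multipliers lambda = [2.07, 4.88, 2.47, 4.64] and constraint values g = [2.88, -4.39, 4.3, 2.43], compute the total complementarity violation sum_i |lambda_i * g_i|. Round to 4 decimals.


KKT complementary slackness check:
lambda_1 * g_1 = 2.07 * 2.88 = 5.9616
lambda_2 * g_2 = 4.88 * -4.39 = -21.4232
lambda_3 * g_3 = 2.47 * 4.3 = 10.621
lambda_4 * g_4 = 4.64 * 2.43 = 11.2752
Total violation = 5.9616 + 21.4232 + 10.621 + 11.2752 = 49.281


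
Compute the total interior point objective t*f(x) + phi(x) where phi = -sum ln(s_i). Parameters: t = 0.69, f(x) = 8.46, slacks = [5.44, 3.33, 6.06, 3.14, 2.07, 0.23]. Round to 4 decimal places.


Step 1: Compute log-barrier.
ln values: [1.6938, 1.203, 1.8017, 1.1442, 0.7275, -1.4697]
phi = -(1.6938 + 1.203 + 1.8017 + 1.1442 + 0.7275 - 1.4697) = -5.1006
Step 2: Compute augmented objective.
t*f(x) = 0.69*8.46 = 5.8374
Total = 5.8374 - 5.1006 = 0.7368


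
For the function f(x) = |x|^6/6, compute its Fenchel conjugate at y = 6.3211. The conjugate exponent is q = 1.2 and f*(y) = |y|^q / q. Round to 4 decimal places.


The conjugate exponent q satisfies 1/p + 1/q = 1.
p = 6, so q = 6/(6 - 1) = 1.2
|y|^q = 6.3211^1.2 = 9.1401
f*(6.3211) = 9.1401 / 1.2 = 7.6168


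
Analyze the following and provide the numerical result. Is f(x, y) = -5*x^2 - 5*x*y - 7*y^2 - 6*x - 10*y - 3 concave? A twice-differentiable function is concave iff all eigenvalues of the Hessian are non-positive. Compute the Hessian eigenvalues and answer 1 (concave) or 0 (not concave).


The Hessian of f(x,y) = -5*x^2 - 5*x*y - 7*y^2 - 6*x - 10*y - 3 is:
H = [[-10, -5], [-5, -14]]
Trace = -10 - 14 = -24
Determinant = -10*-14 - (-5)^2 = 115
Discriminant = (-24)^2 - 4*115 = 116.0
Eigenvalues: lambda_1 = -17.3852, lambda_2 = -6.6148
The function is concave.

1


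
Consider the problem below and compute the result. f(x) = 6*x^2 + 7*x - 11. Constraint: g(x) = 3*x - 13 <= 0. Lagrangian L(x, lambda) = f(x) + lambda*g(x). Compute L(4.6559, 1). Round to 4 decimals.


Step 1: Evaluate f(x).
f(4.6559) = 6*4.6559^2 + 7*4.6559 - 11 = 151.6557
Step 2: Evaluate g(x).
g(4.6559) = 3*4.6559 - 13 = 0.9677
Step 3: Compute Lagrangian.
L = 151.6557 + 1*0.9677 = 152.6234


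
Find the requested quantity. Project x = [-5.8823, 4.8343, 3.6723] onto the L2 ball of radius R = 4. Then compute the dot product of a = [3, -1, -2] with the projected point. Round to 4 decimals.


Step 1: Compute ||x|| (intermediates to 6 decimals).
||x|| = sqrt((-5.8823)^2 + 4.8343^2 + 3.6723^2) = 8.453265
Step 2: Project.
Since ||x|| > R, scale = R/||x|| = 4/8.453265 = 0.47319, proj(x) = scale * x
proj(x) = [-2.783446, 2.287542, 1.737696]
Step 3: Dot product.
a^T * proj(x) = 3*(-2.783446) - 1*2.287542 - 2*1.737696 = -14.1133


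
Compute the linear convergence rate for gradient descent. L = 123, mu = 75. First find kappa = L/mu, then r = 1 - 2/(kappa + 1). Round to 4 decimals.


Step 1: Compute the condition number.
kappa = L/mu = 123/75 = 1.64
Step 2: Compute the convergence rate.
r = 1 - 2/(kappa + 1) = 1 - 2*mu/(L + mu) = (L - mu)/(L + mu) = 48/198 = 0.2424


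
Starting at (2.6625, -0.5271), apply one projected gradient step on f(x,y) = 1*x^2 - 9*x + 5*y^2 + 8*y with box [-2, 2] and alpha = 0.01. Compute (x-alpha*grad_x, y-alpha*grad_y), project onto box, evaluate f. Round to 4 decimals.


Step 1: Compute gradient at (2.6625, -0.5271).
grad_x = 2*1*2.6625 - 9 = -3.675
grad_y = 2*5*-0.5271 + 8 = 2.729
Step 2: Gradient step.
x_raw = 2.6625 - 0.01*-3.675 = 2.6993
y_raw = -0.5271 - 0.01*2.729 = -0.5544
Step 3: Project onto [-2, 2].
x_proj = clip(2.6993) = 2.0
y_proj = clip(-0.5544) = -0.5544
Step 4: Evaluate f.
f(2.0, -0.5544) = -16.8984


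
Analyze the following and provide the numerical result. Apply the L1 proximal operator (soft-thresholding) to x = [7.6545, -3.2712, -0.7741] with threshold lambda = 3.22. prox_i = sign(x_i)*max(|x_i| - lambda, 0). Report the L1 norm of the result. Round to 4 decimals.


Soft-thresholding with lambda = 3.22:
prox(7.6545) = sign(7.6545)*max(|7.6545| - 3.22, 0) = 4.4345
prox(-3.2712) = sign(-3.2712)*max(|-3.2712| - 3.22, 0) = -0.0512
prox(-0.7741) = sign(-0.7741)*max(|-0.7741| - 3.22, 0) = 0.0
prox(x) = [4.4345, -0.0512, 0.0]
||prox(x)||_1 = 4.4345 + 0.0512 + 0.0 = 4.4857


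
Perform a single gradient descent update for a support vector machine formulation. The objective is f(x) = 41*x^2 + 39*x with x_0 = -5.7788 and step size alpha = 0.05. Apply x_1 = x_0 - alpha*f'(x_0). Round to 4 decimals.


We compute the gradient at x_0 and apply the update.
f'(x) = 82*x + 39
f'(-5.7788) = 82*-5.7788 + 39 = -434.8616
x_1 = -5.7788 - 0.05*-434.8616 = 15.9643


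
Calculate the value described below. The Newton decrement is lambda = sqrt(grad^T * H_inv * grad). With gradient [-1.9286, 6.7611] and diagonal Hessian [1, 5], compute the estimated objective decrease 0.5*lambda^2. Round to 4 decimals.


Step 1: H is diagonal, so H^(-1) * g = [-1.9286, 1.3522].
Step 2: g^T H^(-1) g = sum_i g_i^2 / H_ii
  = (-1.9286)^2/1 + (6.7611)^2/5
  = 3.7195 + 9.1425 = 12.862
Step 3: Objective decrease = 0.5 * g^T H^(-1) g = 6.431


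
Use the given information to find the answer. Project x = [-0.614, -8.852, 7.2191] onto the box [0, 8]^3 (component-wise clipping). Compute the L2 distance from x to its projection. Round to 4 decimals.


Project each component onto [0, 8].
clip(-0.614) = 0.0, clip(-8.852) = 0.0, clip(7.2191) = 7.2191
Projection = [0.0, 0.0, 7.2191]
Squared diffs: [0.377, 78.3579, 0.0]
Distance = sqrt(78.7349) = 8.8733


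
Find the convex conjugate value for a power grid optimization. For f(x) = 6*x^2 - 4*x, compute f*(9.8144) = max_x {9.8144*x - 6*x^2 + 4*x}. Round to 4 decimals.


f*(y) = sup_x {y*x - a*x^2 - b*x} = sup_x {(y-b)*x - a*x^2}
FOC: (y - b) - 2a*x = 0 => x* = (y - b)/(2a)
x* = (9.8144 + 4)/(2*6) = 1.1512
f*(9.8144) = (y-b)^2/(4a) = (9.8144 + 4)^2/(4*6)
= 190.8376/24 = 7.9516


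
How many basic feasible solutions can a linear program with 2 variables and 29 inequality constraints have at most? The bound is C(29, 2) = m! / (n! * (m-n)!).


Each vertex corresponds to some choice of n active constraints out of m, so the number of vertices is at most C(m, n) = m! / (n!(m-n)!).
m = 29, n = 2
Numerator: 29 * 28
Denominator: 2! = 2
C(29, 2) = 406


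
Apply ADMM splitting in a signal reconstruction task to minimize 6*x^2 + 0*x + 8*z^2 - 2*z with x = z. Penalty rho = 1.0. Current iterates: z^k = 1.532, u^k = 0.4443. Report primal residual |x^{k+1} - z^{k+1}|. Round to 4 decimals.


ADMM iteration with rho = 1.0, z^k = 1.532, u^k = 0.4443
Step 1: x-update.
Minimize 6*x^2 + 0*x + (1.0/2)*(x - 1.532 + 0.4443)^2
FOC: (2*6 + 1.0)*x = 0 + 1.0*(1.532 - 0.4443)
x^{k+1} = 0.0837
Step 2: z-update.
Minimize 8*z^2 - 2*z + (1.0/2)*(0.0837 - z + 0.4443)^2
FOC: (2*8 + 1.0)*z = 2 + 1.0*(0.0837 + 0.4443)
z^{k+1} = 0.1487
Step 3: u-update.
u^{k+1} = 0.4443 + 0.0837 - 0.1487 = 0.3793
Step 4: Primal residual = |0.0837 - 0.1487| = 0.065


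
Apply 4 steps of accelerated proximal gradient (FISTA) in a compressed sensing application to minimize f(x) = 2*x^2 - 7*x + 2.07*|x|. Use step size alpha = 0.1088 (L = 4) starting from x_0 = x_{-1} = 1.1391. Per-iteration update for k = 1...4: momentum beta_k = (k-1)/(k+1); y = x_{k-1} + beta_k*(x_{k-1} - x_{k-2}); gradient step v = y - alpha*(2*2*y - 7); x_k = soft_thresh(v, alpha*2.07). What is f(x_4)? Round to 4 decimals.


FISTA on f(x) = 2*x^2 - 7*x + 2.07*|x|
L = 4, alpha = 0.1088
Iteration 1: beta = 0.0, y = 1.1391 + 0.0*(1.1391 - 1.1391) = 1.1391
  grad(y) = -2.4436, v = y - alpha*grad = 1.405
  prox(v) = soft_thresh(1.405, 0.2252) = 1.1797
Iteration 2: beta = 0.3333, y = 1.1797 + 0.3333*(1.1797 - 1.1391) = 1.1933
  grad(y) = -2.2268, v = y - alpha*grad = 1.4356
  prox(v) = soft_thresh(1.4356, 0.2252) = 1.2104
Iteration 3: beta = 0.5, y = 1.2104 + 0.5*(1.2104 - 1.1797) = 1.2257
  grad(y) = -2.0973, v = y - alpha*grad = 1.4539
  prox(v) = soft_thresh(1.4539, 0.2252) = 1.2286
Iteration 4: beta = 0.6, y = 1.2286 + 0.6*(1.2286 - 1.2104) = 1.2396
  grad(y) = -2.0416, v = y - alpha*grad = 1.4617
  prox(v) = soft_thresh(1.4617, 0.2252) = 1.2365
f(x_4) = 2*1.2365^2 - 7*1.2365 + 2.07*|1.2365| = -3.0381


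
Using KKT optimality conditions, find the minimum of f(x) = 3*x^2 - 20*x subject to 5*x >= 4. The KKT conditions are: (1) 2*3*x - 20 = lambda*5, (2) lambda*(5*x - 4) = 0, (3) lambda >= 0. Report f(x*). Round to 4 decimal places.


Step 1: Try lambda = 0 (constraint inactive).
Stationarity: 2*3*x - 20 = 0
x* = 20/(2*3) = 10/3 = 3.3333 (rounded; the exact value 10/3 is used below)
Check constraint: 5*3.3333 = 16.6665 >= 4 -- satisfied.
Step 2: Compute optimal value.
f(x*) = 3*(10/3)^2 - 20*(10/3) = -33.3333


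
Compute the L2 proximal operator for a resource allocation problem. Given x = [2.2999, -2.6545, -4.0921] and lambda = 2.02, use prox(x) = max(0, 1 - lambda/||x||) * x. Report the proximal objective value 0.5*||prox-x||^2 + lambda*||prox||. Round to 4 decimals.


Step 1: Compute ||x||.
||x|| = 5.3927
Step 2: Compute scaling factor.
scale = max(0, 1 - 2.02/5.3927) = 0.6254
Step 3: prox(x) = [1.4384, -1.6602, -2.5593]
||prox(x)|| = 3.3727
Step 4: Proximal objective.
0.5*||prox-x||^2 = 2.0402
lambda*||prox|| = 6.8129
Total = 8.8531


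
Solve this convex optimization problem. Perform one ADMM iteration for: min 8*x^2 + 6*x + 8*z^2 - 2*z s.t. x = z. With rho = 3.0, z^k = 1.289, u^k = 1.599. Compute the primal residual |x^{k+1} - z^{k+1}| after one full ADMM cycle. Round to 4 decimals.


ADMM iteration with rho = 3.0, z^k = 1.289, u^k = 1.599
Step 1: x-update.
Minimize 8*x^2 + 6*x + (3.0/2)*(x - 1.289 + 1.599)^2
FOC: (2*8 + 3.0)*x = -6 + 3.0*(1.289 - 1.599)
x^{k+1} = -0.3647
Step 2: z-update.
Minimize 8*z^2 - 2*z + (3.0/2)*(-0.3647 - z + 1.599)^2
FOC: (2*8 + 3.0)*z = 2 + 3.0*(-0.3647 + 1.599)
z^{k+1} = 0.3001
Step 3: u-update.
u^{k+1} = 1.599 - 0.3647 - 0.3001 = 0.9341
Step 4: Primal residual = |-0.3647 - 0.3001| = 0.6649


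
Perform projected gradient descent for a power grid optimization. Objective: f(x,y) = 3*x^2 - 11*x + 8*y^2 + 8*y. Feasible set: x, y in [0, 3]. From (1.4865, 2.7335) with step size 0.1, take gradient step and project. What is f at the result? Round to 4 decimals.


Step 1: Compute gradient at (1.4865, 2.7335).
grad_x = 2*3*1.4865 - 11 = -2.081
grad_y = 2*8*2.7335 + 8 = 51.736
Step 2: Gradient step.
x_raw = 1.4865 - 0.1*-2.081 = 1.6946
y_raw = 2.7335 - 0.1*51.736 = -2.4401
Step 3: Project onto [0, 3].
x_proj = clip(1.6946) = 1.6946
y_proj = clip(-2.4401) = 0.0
Step 4: Evaluate f.
f(1.6946, 0.0) = -10.0256


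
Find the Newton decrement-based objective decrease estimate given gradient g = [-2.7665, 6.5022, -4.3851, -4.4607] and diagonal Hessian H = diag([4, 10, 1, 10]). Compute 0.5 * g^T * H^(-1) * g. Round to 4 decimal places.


Step 1: H is diagonal, so H^(-1) * g = [-0.6916, 0.6502, -4.3851, -0.4461].
Step 2: g^T H^(-1) g = sum_i g_i^2 / H_ii
  = (-2.7665)^2/4 + (6.5022)^2/10 + (-4.3851)^2/1 + (-4.4607)^2/10
  = 1.9134 + 4.2279 + 19.2291 + 1.9898 = 27.3601
Step 3: Objective decrease = 0.5 * g^T H^(-1) g = 13.6801


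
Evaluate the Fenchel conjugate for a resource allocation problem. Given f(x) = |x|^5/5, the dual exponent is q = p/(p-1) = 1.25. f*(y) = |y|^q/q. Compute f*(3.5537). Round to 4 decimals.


The conjugate exponent q satisfies 1/p + 1/q = 1.
p = 5, so q = 5/(5 - 1) = 1.25
|y|^q = 3.5537^1.25 = 4.8792
f*(3.5537) = 4.8792 / 1.25 = 3.9034


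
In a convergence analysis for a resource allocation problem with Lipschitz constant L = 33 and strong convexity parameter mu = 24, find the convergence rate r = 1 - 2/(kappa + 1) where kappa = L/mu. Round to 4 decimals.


Step 1: Compute the condition number.
kappa = L/mu = 33/24 = 1.375
Step 2: Compute the convergence rate.
r = 1 - 2/(kappa + 1) = 1 - 2*mu/(L + mu) = (L - mu)/(L + mu) = 9/57 = 0.1579


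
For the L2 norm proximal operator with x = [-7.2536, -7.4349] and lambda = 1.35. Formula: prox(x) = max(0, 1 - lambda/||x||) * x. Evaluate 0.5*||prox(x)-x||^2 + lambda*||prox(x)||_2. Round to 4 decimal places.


Step 1: Compute ||x||.
||x|| = 10.3871
Step 2: Compute scaling factor.
scale = max(0, 1 - 1.35/10.3871) = 0.87
Step 3: prox(x) = [-6.3109, -6.4686]
||prox(x)|| = 9.0371
Step 4: Proximal objective.
0.5*||prox-x||^2 = 0.9113
lambda*||prox|| = 12.2001
Total = 13.1114


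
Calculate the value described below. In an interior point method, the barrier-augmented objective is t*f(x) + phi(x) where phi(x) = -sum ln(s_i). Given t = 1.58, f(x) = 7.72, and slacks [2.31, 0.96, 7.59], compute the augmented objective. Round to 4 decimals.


Step 1: Compute log-barrier.
ln values: [0.8372, -0.0408, 2.0268]
phi = -(0.8372 - 0.0408 + 2.0268) = -2.8233
Step 2: Compute augmented objective.
t*f(x) = 1.58*7.72 = 12.1976
Total = 12.1976 - 2.8233 = 9.3743


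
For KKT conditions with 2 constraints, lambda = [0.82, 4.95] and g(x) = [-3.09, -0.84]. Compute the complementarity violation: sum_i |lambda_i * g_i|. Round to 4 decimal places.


KKT complementary slackness check:
lambda_1 * g_1 = 0.82 * -3.09 = -2.5338
lambda_2 * g_2 = 4.95 * -0.84 = -4.158
Total violation = 2.5338 + 4.158 = 6.6918


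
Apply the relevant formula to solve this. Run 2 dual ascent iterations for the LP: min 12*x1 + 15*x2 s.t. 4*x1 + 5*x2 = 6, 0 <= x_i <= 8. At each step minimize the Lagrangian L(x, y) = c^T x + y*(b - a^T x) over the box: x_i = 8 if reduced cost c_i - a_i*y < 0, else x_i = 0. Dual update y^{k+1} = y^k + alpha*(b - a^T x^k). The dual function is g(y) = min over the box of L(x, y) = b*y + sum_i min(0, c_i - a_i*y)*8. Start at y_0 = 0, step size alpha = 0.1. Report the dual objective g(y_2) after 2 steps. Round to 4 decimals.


Dual ascent for LP: min 12*x1 + 15*x2, 4*x1 + 5*x2 = 6, 0 <= x_i <= 8
Step 1: y^k = 0.0, reduced costs: (12.0, 15.0)
  x^k = (0.0, 0.0), subgradient = b - a^T x = 6.0
  y^{k+1} = 0.0 + 0.1*6.0 = 0.6
Step 2: y^k = 0.6, reduced costs: (9.6, 12.0)
  x^k = (0.0, 0.0), subgradient = b - a^T x = 6.0
  y^{k+1} = 0.6 + 0.1*6.0 = 1.2
Dual objective at y_2 = 1.2: reduced costs (7.2, 9.0), box minimizer x = (0.0, 0.0)
g(y_2) = b*y + (c1 - a1*y)*x1 + (c2 - a2*y)*x2 = 6*1.2 + 7.2*0.0 + 9.0*0.0 = 7.2 + 0.0 + 0.0 = 7.2


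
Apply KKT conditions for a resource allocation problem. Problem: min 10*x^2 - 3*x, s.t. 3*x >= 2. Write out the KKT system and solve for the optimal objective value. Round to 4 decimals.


Step 1: Try lambda = 0 (constraint inactive).
x_unc = 3/(2*10) = 0.15
Check: 3*0.15 = 0.45 < 2 -- violated!
Step 2: Constraint must be active: 3*x = 2
x* = 2/3 = 0.6667 (rounded; the exact value 2/3 is used below)
lambda = (2*10*(2/3) - 3)/3 = 3.4444
Step 3: Compute optimal value.
f(x*) = 10*(2/3)^2 - 3*(2/3) = 2.4444


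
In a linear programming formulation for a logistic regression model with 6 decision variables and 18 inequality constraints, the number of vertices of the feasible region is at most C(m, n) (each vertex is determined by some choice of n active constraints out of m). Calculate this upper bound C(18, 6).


Each vertex corresponds to some choice of n active constraints out of m, so the number of vertices is at most C(m, n) = m! / (n!(m-n)!).
m = 18, n = 6
Numerator: 18 * 17 * 16 * 15 * 14 * 13
Denominator: 6! = 720
C(18, 6) = 18564


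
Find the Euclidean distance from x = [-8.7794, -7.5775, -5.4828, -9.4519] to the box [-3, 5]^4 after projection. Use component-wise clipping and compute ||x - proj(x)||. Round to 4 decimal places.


Project each component onto [-3, 5].
clip(-8.7794) = -3.0, clip(-7.5775) = -3.0, clip(-5.4828) = -3.0, clip(-9.4519) = -3.0
Projection = [-3.0, -3.0, -3.0, -3.0]
Squared diffs: [33.4015, 20.9535, 6.1643, 41.627]
Distance = sqrt(102.1463) = 10.1067


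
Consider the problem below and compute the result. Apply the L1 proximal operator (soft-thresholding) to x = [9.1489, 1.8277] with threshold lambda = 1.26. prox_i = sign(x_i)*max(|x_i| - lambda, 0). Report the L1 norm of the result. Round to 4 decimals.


Soft-thresholding with lambda = 1.26:
prox(9.1489) = sign(9.1489)*max(|9.1489| - 1.26, 0) = 7.8889
prox(1.8277) = sign(1.8277)*max(|1.8277| - 1.26, 0) = 0.5677
prox(x) = [7.8889, 0.5677]
||prox(x)||_1 = 7.8889 + 0.5677 = 8.4566


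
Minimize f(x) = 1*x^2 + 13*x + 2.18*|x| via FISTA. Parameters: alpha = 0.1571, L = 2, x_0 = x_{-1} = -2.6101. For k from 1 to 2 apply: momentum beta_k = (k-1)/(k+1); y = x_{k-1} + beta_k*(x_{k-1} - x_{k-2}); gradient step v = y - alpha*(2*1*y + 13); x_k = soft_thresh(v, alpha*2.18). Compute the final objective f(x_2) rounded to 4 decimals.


FISTA on f(x) = 1*x^2 + 13*x + 2.18*|x|
L = 2, alpha = 0.1571
Iteration 1: beta = 0.0, y = -2.6101 + 0.0*(-2.6101 + 2.6101) = -2.6101
  grad(y) = 7.7798, v = y - alpha*grad = -3.8323
  prox(v) = soft_thresh(-3.8323, 0.3425) = -3.4898
Iteration 2: beta = 0.3333, y = -3.4898 + 0.3333*(-3.4898 + 2.6101) = -3.7831
  grad(y) = 5.4339, v = y - alpha*grad = -4.6367
  prox(v) = soft_thresh(-4.6367, 0.3425) = -4.2943
f(x_2) = 1*(-4.2943)^2 + 13*(-4.2943) + 2.18*|-4.2943| = -28.0232


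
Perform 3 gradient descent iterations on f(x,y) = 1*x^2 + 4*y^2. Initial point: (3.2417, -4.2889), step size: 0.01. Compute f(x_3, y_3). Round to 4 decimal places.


Gradient descent on f(x,y) = 1*x^2 + 4*y^2.
Starting point: (3.2417, -4.2889), alpha = 0.01
Step 1: grad_x = 2*1*3.2417 = 6.4834, grad_y = 2*4*-4.2889 = -34.3112
  x_1 = 3.2417 - 0.01*6.4834 = 3.1769
  y_1 = -4.2889 - 0.01*-34.3112 = -3.9458
Step 2: grad_x = 2*1*3.1769 = 6.3537, grad_y = 2*4*-3.9458 = -31.5663
  x_2 = 3.1769 - 0.01*6.3537 = 3.1133
  y_2 = -3.9458 - 0.01*-31.5663 = -3.6301
Step 3: grad_x = 2*1*3.1133 = 6.2267, grad_y = 2*4*-3.6301 = -29.041
  x_3 = 3.1133 - 0.01*6.2267 = 3.0511
  y_3 = -3.6301 - 0.01*-29.041 = -3.3397
f(3.0511, -3.3397) = 1*3.0511^2 + 4*(-3.3397)^2 = 53.9238


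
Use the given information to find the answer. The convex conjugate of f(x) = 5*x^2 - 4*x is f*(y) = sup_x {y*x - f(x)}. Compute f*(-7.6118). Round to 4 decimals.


f*(y) = sup_x {y*x - a*x^2 - b*x} = sup_x {(y-b)*x - a*x^2}
FOC: (y - b) - 2a*x = 0 => x* = (y - b)/(2a)
x* = (-7.6118 + 4)/(2*5) = -0.3612
f*(-7.6118) = (y-b)^2/(4a) = (-7.6118 + 4)^2/(4*5)
= 13.0451/20 = 0.6523


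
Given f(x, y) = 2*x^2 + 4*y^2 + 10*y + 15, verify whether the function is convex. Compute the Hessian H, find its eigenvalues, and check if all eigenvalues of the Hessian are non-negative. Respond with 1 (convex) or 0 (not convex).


The Hessian of f(x,y) = 2*x^2 + 4*y^2 + 10*y + 15 is:
H = [[4, 0], [0, 8]]
Trace = 4 + 8 = 12
Determinant = 4*8 - (0)^2 = 32
Discriminant = (12)^2 - 4*32 = 16.0
Eigenvalues: lambda_1 = 4.0, lambda_2 = 8.0
The function is convex.

1


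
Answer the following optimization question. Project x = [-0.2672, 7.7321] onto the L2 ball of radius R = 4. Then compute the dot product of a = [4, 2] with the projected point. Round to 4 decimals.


Step 1: Compute ||x|| (intermediates to 6 decimals).
||x|| = sqrt((-0.2672)^2 + 7.7321^2) = 7.736715
Step 2: Project.
Since ||x|| > R, scale = R/||x|| = 4/7.736715 = 0.517015, proj(x) = scale * x
proj(x) = [-0.138146, 3.997612]
Step 3: Dot product.
a^T * proj(x) = 4*(-0.138146) + 2*3.997612 = 7.4426


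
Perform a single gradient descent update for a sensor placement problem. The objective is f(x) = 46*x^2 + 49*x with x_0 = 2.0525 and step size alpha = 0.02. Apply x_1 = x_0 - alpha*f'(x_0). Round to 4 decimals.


We compute the gradient at x_0 and apply the update.
f'(x) = 92*x + 49
f'(2.0525) = 92*2.0525 + 49 = 237.83
x_1 = 2.0525 - 0.02*237.83 = -2.7041


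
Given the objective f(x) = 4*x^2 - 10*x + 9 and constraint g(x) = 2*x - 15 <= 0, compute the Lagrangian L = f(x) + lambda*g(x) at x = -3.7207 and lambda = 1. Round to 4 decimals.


Step 1: Evaluate f(x).
f(-3.7207) = 4*(-3.7207)^2 - 10*(-3.7207) + 9 = 101.5814
Step 2: Evaluate g(x).
g(-3.7207) = 2*-3.7207 - 15 = -22.4414
Step 3: Compute Lagrangian.
L = 101.5814 + 1*-22.4414 = 79.14


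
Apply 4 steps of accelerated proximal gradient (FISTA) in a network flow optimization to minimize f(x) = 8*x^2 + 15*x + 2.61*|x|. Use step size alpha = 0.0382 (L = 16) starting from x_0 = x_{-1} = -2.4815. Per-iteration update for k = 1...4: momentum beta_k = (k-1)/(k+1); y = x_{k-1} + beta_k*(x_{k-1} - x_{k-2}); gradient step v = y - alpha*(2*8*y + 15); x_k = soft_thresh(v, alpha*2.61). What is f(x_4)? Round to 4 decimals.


FISTA on f(x) = 8*x^2 + 15*x + 2.61*|x|
L = 16, alpha = 0.0382
Iteration 1: beta = 0.0, y = -2.4815 + 0.0*(-2.4815 + 2.4815) = -2.4815
  grad(y) = -24.704, v = y - alpha*grad = -1.5378
  prox(v) = soft_thresh(-1.5378, 0.0997) = -1.4381
Iteration 2: beta = 0.3333, y = -1.4381 + 0.3333*(-1.4381 + 2.4815) = -1.0903
  grad(y) = -2.4449, v = y - alpha*grad = -0.9969
  prox(v) = soft_thresh(-0.9969, 0.0997) = -0.8972
Iteration 3: beta = 0.5, y = -0.8972 + 0.5*(-0.8972 + 1.4381) = -0.6268
  grad(y) = 4.9718, v = y - alpha*grad = -0.8167
  prox(v) = soft_thresh(-0.8167, 0.0997) = -0.717
Iteration 4: beta = 0.6, y = -0.717 + 0.6*(-0.717 + 0.8972) = -0.6088
  grad(y) = 5.2584, v = y - alpha*grad = -0.8097
  prox(v) = soft_thresh(-0.8097, 0.0997) = -0.71
f(x_4) = 8*(-0.71)^2 + 15*(-0.71) + 2.61*|-0.71| = -4.7641


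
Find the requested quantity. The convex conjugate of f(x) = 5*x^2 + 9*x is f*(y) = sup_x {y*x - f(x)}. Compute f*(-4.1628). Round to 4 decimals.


f*(y) = sup_x {y*x - a*x^2 - b*x} = sup_x {(y-b)*x - a*x^2}
FOC: (y - b) - 2a*x = 0 => x* = (y - b)/(2a)
x* = (-4.1628 - 9)/(2*5) = -1.3163
f*(-4.1628) = (y-b)^2/(4a) = (-4.1628 - 9)^2/(4*5)
= 173.2593/20 = 8.663


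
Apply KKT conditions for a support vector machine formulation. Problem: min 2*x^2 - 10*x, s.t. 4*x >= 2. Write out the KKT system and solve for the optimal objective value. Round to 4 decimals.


Step 1: Try lambda = 0 (constraint inactive).
Stationarity: 2*2*x - 10 = 0
x* = 10/(2*2) = 2.5
Check constraint: 4*2.5 = 10.0 >= 2 -- satisfied.
Step 2: Compute optimal value.
f(x*) = 2*2.5^2 - 10*2.5 = -12.5


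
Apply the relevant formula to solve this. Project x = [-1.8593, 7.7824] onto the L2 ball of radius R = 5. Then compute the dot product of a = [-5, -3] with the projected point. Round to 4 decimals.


Step 1: Compute ||x|| (intermediates to 6 decimals).
||x|| = sqrt((-1.8593)^2 + 7.7824^2) = 8.001422
Step 2: Project.
Since ||x|| > R, scale = R/||x|| = 5/8.001422 = 0.624889, proj(x) = scale * x
proj(x) = [-1.161856, 4.863136]
Step 3: Dot product.
a^T * proj(x) = -5*(-1.161856) - 3*4.863136 = -8.7801


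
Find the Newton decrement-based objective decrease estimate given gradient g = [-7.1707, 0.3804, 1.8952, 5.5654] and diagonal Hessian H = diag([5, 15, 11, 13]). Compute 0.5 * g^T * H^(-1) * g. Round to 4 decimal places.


Step 1: H is diagonal, so H^(-1) * g = [-1.4341, 0.0254, 0.1723, 0.4281].
Step 2: g^T H^(-1) g = sum_i g_i^2 / H_ii
  = (-7.1707)^2/5 + (0.3804)^2/15 + (1.8952)^2/11 + (5.5654)^2/13
  = 10.2838 + 0.0096 + 0.3265 + 2.3826 = 13.0026
Step 3: Objective decrease = 0.5 * g^T H^(-1) g = 6.5013


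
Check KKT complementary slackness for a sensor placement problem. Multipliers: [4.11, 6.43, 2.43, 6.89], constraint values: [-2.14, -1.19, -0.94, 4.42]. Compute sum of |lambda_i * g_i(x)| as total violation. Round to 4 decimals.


KKT complementary slackness check:
lambda_1 * g_1 = 4.11 * -2.14 = -8.7954
lambda_2 * g_2 = 6.43 * -1.19 = -7.6517
lambda_3 * g_3 = 2.43 * -0.94 = -2.2842
lambda_4 * g_4 = 6.89 * 4.42 = 30.4538
Total violation = 8.7954 + 7.6517 + 2.2842 + 30.4538 = 49.1851


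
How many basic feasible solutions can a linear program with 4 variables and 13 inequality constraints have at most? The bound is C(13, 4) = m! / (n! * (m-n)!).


Each vertex corresponds to some choice of n active constraints out of m, so the number of vertices is at most C(m, n) = m! / (n!(m-n)!).
m = 13, n = 4
Numerator: 13 * 12 * 11 * 10
Denominator: 4! = 24
C(13, 4) = 715


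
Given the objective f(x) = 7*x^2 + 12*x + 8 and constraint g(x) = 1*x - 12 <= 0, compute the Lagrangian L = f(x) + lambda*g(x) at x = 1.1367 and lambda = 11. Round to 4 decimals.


Step 1: Evaluate f(x).
f(1.1367) = 7*1.1367^2 + 12*1.1367 + 8 = 30.685
Step 2: Evaluate g(x).
g(1.1367) = 1*1.1367 - 12 = -10.8633
Step 3: Compute Lagrangian.
L = 30.685 + 11*-10.8633 = -88.8113


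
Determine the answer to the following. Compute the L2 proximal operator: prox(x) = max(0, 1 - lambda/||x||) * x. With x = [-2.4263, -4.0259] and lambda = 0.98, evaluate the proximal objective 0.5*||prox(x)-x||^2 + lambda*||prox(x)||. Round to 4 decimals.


Step 1: Compute ||x||.
||x|| = 4.7005
Step 2: Compute scaling factor.
scale = max(0, 1 - 0.98/4.7005) = 0.7915
Step 3: prox(x) = [-1.9204, -3.1865]
||prox(x)|| = 3.7205
Step 4: Proximal objective.
0.5*||prox-x||^2 = 0.4802
lambda*||prox|| = 3.6461
Total = 4.1263


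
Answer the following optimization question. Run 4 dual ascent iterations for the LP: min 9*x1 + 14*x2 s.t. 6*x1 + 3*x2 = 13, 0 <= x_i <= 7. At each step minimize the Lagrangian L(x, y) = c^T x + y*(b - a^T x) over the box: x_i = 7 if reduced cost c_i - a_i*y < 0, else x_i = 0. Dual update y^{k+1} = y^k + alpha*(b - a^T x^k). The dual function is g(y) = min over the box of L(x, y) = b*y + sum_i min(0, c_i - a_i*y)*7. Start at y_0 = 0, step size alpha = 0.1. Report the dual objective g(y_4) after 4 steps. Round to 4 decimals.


Dual ascent for LP: min 9*x1 + 14*x2, 6*x1 + 3*x2 = 13, 0 <= x_i <= 7
Step 1: y^k = 0.0, reduced costs: (9.0, 14.0)
  x^k = (0.0, 0.0), subgradient = b - a^T x = 13.0
  y^{k+1} = 0.0 + 0.1*13.0 = 1.3
Step 2: y^k = 1.3, reduced costs: (1.2, 10.1)
  x^k = (0.0, 0.0), subgradient = b - a^T x = 13.0
  y^{k+1} = 1.3 + 0.1*13.0 = 2.6
Step 3: y^k = 2.6, reduced costs: (-6.6, 6.2)
  x^k = (7.0, 0.0), subgradient = b - a^T x = -29.0
  y^{k+1} = 2.6 + 0.1*-29.0 = -0.3
Step 4: y^k = -0.3, reduced costs: (10.8, 14.9)
  x^k = (0.0, 0.0), subgradient = b - a^T x = 13.0
  y^{k+1} = -0.3 + 0.1*13.0 = 1.0
Dual objective at y_4 = 1.0: reduced costs (3.0, 11.0), box minimizer x = (0.0, 0.0)
g(y_4) = b*y + (c1 - a1*y)*x1 + (c2 - a2*y)*x2 = 13*1.0 + 3.0*0.0 + 11.0*0.0 = 13.0 + 0.0 + 0.0 = 13.0


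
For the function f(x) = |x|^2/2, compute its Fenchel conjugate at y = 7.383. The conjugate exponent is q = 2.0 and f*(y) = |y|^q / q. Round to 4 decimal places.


The conjugate exponent q satisfies 1/p + 1/q = 1.
p = 2, so q = 2/(2 - 1) = 2.0
|y|^q = 7.383^2.0 = 54.5087
f*(7.383) = 54.5087 / 2.0 = 27.2543


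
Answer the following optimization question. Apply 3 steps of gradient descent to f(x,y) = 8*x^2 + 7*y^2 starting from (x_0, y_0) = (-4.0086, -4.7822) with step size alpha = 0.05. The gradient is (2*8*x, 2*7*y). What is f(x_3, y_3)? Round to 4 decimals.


Gradient descent on f(x,y) = 8*x^2 + 7*y^2.
Starting point: (-4.0086, -4.7822), alpha = 0.05
Step 1: grad_x = 2*8*-4.0086 = -64.1376, grad_y = 2*7*-4.7822 = -66.9508
  x_1 = -4.0086 - 0.05*-64.1376 = -0.8017
  y_1 = -4.7822 - 0.05*-66.9508 = -1.4347
Step 2: grad_x = 2*8*-0.8017 = -12.8275, grad_y = 2*7*-1.4347 = -20.0852
  x_2 = -0.8017 - 0.05*-12.8275 = -0.1603
  y_2 = -1.4347 - 0.05*-20.0852 = -0.4304
Step 3: grad_x = 2*8*-0.1603 = -2.5655, grad_y = 2*7*-0.4304 = -6.0256
  x_3 = -0.1603 - 0.05*-2.5655 = -0.0321
  y_3 = -0.4304 - 0.05*-6.0256 = -0.1291
f(-0.0321, -0.1291) = 8*(-0.0321)^2 + 7*(-0.1291)^2 = 0.1249
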